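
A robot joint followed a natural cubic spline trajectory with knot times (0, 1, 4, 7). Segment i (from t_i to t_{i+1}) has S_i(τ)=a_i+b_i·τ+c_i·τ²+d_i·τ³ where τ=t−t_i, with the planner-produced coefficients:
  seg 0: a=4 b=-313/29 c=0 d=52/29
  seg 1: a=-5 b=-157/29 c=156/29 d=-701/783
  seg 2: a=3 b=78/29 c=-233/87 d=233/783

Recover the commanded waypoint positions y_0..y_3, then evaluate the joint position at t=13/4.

y_0=4 y_1=-5 y_2=3 y_3=-5
S(13/4) = -271/1856

y_0 = S_0(0) = a_0 = 4
y_1 = S_1(0) = a_1 = -5
y_2 = S_2(0) = a_2 = 3
y_3 = S_2(3) = -5
t_q=13/4 is in segment 1 (τ=9/4); S_1(τ)=-271/1856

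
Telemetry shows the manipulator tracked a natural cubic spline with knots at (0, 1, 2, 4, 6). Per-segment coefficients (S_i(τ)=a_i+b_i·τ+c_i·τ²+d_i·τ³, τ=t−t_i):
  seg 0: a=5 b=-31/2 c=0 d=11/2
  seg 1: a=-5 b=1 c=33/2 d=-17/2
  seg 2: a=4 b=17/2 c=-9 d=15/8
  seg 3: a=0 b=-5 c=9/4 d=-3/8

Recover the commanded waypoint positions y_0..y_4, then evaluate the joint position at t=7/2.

y_0=5 y_1=-5 y_2=4 y_3=0 y_4=-4
S(7/2) = 181/64

y_0 = S_0(0) = a_0 = 5
y_1 = S_1(0) = a_1 = -5
y_2 = S_2(0) = a_2 = 4
y_3 = S_3(0) = a_3 = 0
y_4 = S_3(2) = -4
t_q=7/2 is in segment 2 (τ=3/2); S_2(τ)=181/64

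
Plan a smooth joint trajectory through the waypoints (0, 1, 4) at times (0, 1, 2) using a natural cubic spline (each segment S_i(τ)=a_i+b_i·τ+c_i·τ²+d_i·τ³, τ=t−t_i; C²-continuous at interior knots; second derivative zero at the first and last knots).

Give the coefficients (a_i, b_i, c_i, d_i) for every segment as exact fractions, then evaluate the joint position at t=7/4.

Δ: Δ0=1, Δ1=3
row 1: diag=4, rhs=12; c'=1/4, d'=3
back: M1=3
M: M0=0, M1=3, M2=0
seg 0: a=0, c=M0/2=0, d=(M1−M0)/(6·1)=1/2, b=Δ0−h0·(2M0+M1)/6=1/2
seg 1: a=1, c=M1/2=3/2, d=(M2−M1)/(6·1)=-1/2, b=Δ1−h1·(2M1+M2)/6=2
t_q=7/4 → seg 1, τ=3/4; S=1+2·τ+3/2·τ²+-1/2·τ³=401/128

  seg 0: a=0 b=1/2 c=0 d=1/2
  seg 1: a=1 b=2 c=3/2 d=-1/2
S(7/4) = 401/128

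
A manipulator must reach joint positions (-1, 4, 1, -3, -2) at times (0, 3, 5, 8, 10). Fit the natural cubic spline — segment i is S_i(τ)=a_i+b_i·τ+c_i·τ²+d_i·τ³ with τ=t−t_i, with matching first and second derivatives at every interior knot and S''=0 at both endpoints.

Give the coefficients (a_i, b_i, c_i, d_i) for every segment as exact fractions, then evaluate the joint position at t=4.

  seg 0: a=-1 b=4583/1740 c=0 d=-187/1740
  seg 1: a=4 b=-233/870 c=-561/580 d=611/3480
  seg 2: a=1 b=-883/435 c=5/58 d=127/2610
  seg 3: a=-3 b=-173/870 c=76/145 d=-38/435
S(4) = 3411/1160

Δ: Δ0=5/3, Δ1=-3/2, Δ2=-4/3, Δ3=1/2
row 1: diag=10, rhs=-19; c'=1/5, d'=-19/10
row 2: denom=10−2·1/5=48/5; d'=(1−2·-19/10)/(48/5)=1/2
row 3: denom=10−3·5/16=145/16; d'=(11−3·1/2)/(145/16)=152/145
back: M3=152/145
back: M2=1/2−5/16·152/145=5/29
back: M1=-19/10−1/5·5/29=-561/290
M: M0=0, M1=-561/290, M2=5/29, M3=152/145, M4=0
seg 0: a=-1, c=M0/2=0, d=(M1−M0)/(6·3)=-187/1740, b=Δ0−h0·(2M0+M1)/6=4583/1740
seg 1: a=4, c=M1/2=-561/580, d=(M2−M1)/(6·2)=611/3480, b=Δ1−h1·(2M1+M2)/6=-233/870
seg 2: a=1, c=M2/2=5/58, d=(M3−M2)/(6·3)=127/2610, b=Δ2−h2·(2M2+M3)/6=-883/435
seg 3: a=-3, c=M3/2=76/145, d=(M4−M3)/(6·2)=-38/435, b=Δ3−h3·(2M3+M4)/6=-173/870
t_q=4 → seg 1, τ=1; S=4+-233/870·τ+-561/580·τ²+611/3480·τ³=3411/1160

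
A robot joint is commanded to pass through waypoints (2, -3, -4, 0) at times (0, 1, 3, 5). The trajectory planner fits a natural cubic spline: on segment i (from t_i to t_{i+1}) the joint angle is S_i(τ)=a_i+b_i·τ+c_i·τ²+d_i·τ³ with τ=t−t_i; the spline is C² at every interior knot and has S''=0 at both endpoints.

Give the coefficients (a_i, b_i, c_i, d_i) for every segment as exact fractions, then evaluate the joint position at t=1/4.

  seg 0: a=2 b=-251/44 c=0 d=31/44
  seg 1: a=-3 b=-79/22 c=93/44 d=-25/88
  seg 2: a=-4 b=16/11 c=9/22 d=-3/44
S(1/4) = 1647/2816

Δ: Δ0=-5, Δ1=-1/2, Δ2=2
row 1: diag=6, rhs=27; c'=1/3, d'=9/2
row 2: denom=8−2·1/3=22/3; d'=(15−2·9/2)/(22/3)=9/11
back: M2=9/11
back: M1=9/2−1/3·9/11=93/22
M: M0=0, M1=93/22, M2=9/11, M3=0
seg 0: a=2, c=M0/2=0, d=(M1−M0)/(6·1)=31/44, b=Δ0−h0·(2M0+M1)/6=-251/44
seg 1: a=-3, c=M1/2=93/44, d=(M2−M1)/(6·2)=-25/88, b=Δ1−h1·(2M1+M2)/6=-79/22
seg 2: a=-4, c=M2/2=9/22, d=(M3−M2)/(6·2)=-3/44, b=Δ2−h2·(2M2+M3)/6=16/11
t_q=1/4 → seg 0, τ=1/4; S=2+-251/44·τ+0·τ²+31/44·τ³=1647/2816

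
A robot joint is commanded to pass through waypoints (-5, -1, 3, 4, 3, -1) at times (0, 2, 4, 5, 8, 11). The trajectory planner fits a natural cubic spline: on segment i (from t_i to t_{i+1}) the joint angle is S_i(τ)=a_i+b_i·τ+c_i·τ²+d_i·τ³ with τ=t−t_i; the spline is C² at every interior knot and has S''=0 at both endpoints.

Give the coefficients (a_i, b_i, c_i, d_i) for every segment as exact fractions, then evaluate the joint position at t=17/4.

Δ: Δ0=2, Δ1=2, Δ2=1, Δ3=-1/3, Δ4=-4/3
row 1: diag=8, rhs=0; c'=1/4, d'=0
row 2: denom=6−2·1/4=11/2; d'=(-6−2·0)/(11/2)=-12/11
row 3: denom=8−1·2/11=86/11; d'=(-8−1·-12/11)/(86/11)=-38/43
row 4: denom=12−3·33/86=933/86; d'=(-6−3·-38/43)/(933/86)=-96/311
back: M4=-96/311
back: M3=-38/43−33/86·-96/311=-238/311
back: M2=-12/11−2/11·-238/311=-296/311
back: M1=0−1/4·-296/311=74/311
M: M0=0, M1=74/311, M2=-296/311, M3=-238/311, M4=-96/311, M5=0
seg 0: a=-5, c=M0/2=0, d=(M1−M0)/(6·2)=37/1866, b=Δ0−h0·(2M0+M1)/6=1792/933
seg 1: a=-1, c=M1/2=37/311, d=(M2−M1)/(6·2)=-185/1866, b=Δ1−h1·(2M1+M2)/6=2014/933
seg 2: a=3, c=M2/2=-148/311, d=(M3−M2)/(6·1)=29/933, b=Δ2−h2·(2M2+M3)/6=1348/933
seg 3: a=4, c=M3/2=-119/311, d=(M4−M3)/(6·3)=71/2799, b=Δ3−h3·(2M3+M4)/6=547/933
seg 4: a=3, c=M4/2=-48/311, d=(M5−M4)/(6·3)=16/933, b=Δ4−h4·(2M4+M5)/6=-956/933
t_q=17/4 → seg 2, τ=1/4; S=3+1348/933·τ+-148/311·τ²+29/933·τ³=66319/19904

  seg 0: a=-5 b=1792/933 c=0 d=37/1866
  seg 1: a=-1 b=2014/933 c=37/311 d=-185/1866
  seg 2: a=3 b=1348/933 c=-148/311 d=29/933
  seg 3: a=4 b=547/933 c=-119/311 d=71/2799
  seg 4: a=3 b=-956/933 c=-48/311 d=16/933
S(17/4) = 66319/19904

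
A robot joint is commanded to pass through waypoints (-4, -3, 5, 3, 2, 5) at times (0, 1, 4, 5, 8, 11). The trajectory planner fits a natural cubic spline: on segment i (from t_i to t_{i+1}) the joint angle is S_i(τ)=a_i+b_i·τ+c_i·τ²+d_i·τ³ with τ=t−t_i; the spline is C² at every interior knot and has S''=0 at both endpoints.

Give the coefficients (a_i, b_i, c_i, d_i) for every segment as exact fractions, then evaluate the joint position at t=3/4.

Δ: Δ0=1, Δ1=8/3, Δ2=-2, Δ3=-1/3, Δ4=1
row 1: diag=8, rhs=10; c'=3/8, d'=5/4
row 2: denom=8−3·3/8=55/8; d'=(-28−3·5/4)/(55/8)=-254/55
row 3: denom=8−1·8/55=432/55; d'=(10−1·-254/55)/(432/55)=67/36
row 4: denom=12−3·55/144=521/48; d'=(8−3·67/36)/(521/48)=116/521
back: M4=116/521
back: M3=67/36−55/144·116/521=2776/1563
back: M2=-254/55−8/55·2776/1563=-7622/1563
back: M1=5/4−3/8·-7622/1563=1604/521
M: M0=0, M1=1604/521, M2=-7622/1563, M3=2776/1563, M4=116/521, M5=0
seg 0: a=-4, c=M0/2=0, d=(M1−M0)/(6·1)=802/1563, b=Δ0−h0·(2M0+M1)/6=761/1563
seg 1: a=-3, c=M1/2=802/521, d=(M2−M1)/(6·3)=-6217/14067, b=Δ1−h1·(2M1+M2)/6=3167/1563
seg 2: a=5, c=M2/2=-3811/1563, d=(M3−M2)/(6·1)=1733/1563, b=Δ2−h2·(2M2+M3)/6=-1048/1563
seg 3: a=3, c=M3/2=1388/1563, d=(M4−M3)/(6·3)=-1214/14067, b=Δ3−h3·(2M3+M4)/6=-1157/521
seg 4: a=2, c=M4/2=58/521, d=(M5−M4)/(6·3)=-58/4689, b=Δ4−h4·(2M4+M5)/6=405/521
t_q=3/4 → seg 0, τ=3/4; S=-4+761/1563·τ+0·τ²+802/1563·τ³=-56991/16672

  seg 0: a=-4 b=761/1563 c=0 d=802/1563
  seg 1: a=-3 b=3167/1563 c=802/521 d=-6217/14067
  seg 2: a=5 b=-1048/1563 c=-3811/1563 d=1733/1563
  seg 3: a=3 b=-1157/521 c=1388/1563 d=-1214/14067
  seg 4: a=2 b=405/521 c=58/521 d=-58/4689
S(3/4) = -56991/16672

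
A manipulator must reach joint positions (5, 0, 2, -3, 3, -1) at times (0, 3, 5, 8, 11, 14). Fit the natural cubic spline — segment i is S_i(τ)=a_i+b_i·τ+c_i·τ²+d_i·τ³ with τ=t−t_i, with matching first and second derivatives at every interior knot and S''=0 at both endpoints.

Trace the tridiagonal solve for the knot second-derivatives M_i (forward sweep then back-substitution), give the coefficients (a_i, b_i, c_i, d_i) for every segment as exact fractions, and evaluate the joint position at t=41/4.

  seg 0: a=5 b=-83/30 c=0 d=11/90
  seg 1: a=0 b=8/15 c=11/10 d=-13/30
  seg 2: a=2 b=-4/15 c=-3/2 d=31/90
  seg 3: a=-3 b=1/30 c=8/5 d=-17/54
  seg 4: a=3 b=17/15 c=-37/30 d=37/270
S(41/4) = 1017/640

Δ: Δ0=-5/3, Δ1=1, Δ2=-5/3, Δ3=2, Δ4=-4/3
row 1: diag=10, rhs=16; c'=1/5, d'=8/5
row 2: denom=10−2·1/5=48/5; d'=(-16−2·8/5)/(48/5)=-2
row 3: denom=12−3·5/16=177/16; d'=(22−3·-2)/(177/16)=448/177
row 4: denom=12−3·16/59=660/59; d'=(-20−3·448/177)/(660/59)=-37/15
back: M4=-37/15
back: M3=448/177−16/59·-37/15=16/5
back: M2=-2−5/16·16/5=-3
back: M1=8/5−1/5·-3=11/5
M: M0=0, M1=11/5, M2=-3, M3=16/5, M4=-37/15, M5=0
seg 0: a=5, c=M0/2=0, d=(M1−M0)/(6·3)=11/90, b=Δ0−h0·(2M0+M1)/6=-83/30
seg 1: a=0, c=M1/2=11/10, d=(M2−M1)/(6·2)=-13/30, b=Δ1−h1·(2M1+M2)/6=8/15
seg 2: a=2, c=M2/2=-3/2, d=(M3−M2)/(6·3)=31/90, b=Δ2−h2·(2M2+M3)/6=-4/15
seg 3: a=-3, c=M3/2=8/5, d=(M4−M3)/(6·3)=-17/54, b=Δ3−h3·(2M3+M4)/6=1/30
seg 4: a=3, c=M4/2=-37/30, d=(M5−M4)/(6·3)=37/270, b=Δ4−h4·(2M4+M5)/6=17/15
t_q=41/4 → seg 3, τ=9/4; S=-3+1/30·τ+8/5·τ²+-17/54·τ³=1017/640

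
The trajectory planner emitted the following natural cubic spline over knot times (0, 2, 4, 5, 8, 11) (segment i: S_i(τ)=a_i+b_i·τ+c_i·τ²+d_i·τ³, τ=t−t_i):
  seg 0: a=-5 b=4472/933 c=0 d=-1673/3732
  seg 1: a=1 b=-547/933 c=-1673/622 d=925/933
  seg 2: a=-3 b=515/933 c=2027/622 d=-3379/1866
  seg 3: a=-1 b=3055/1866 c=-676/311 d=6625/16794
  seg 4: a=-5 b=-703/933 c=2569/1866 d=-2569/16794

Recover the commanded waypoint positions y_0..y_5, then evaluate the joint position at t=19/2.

y_0=-5 y_1=1 y_2=-3 y_3=-1 y_4=-5 y_5=1
S(19/2) = -17659/4976

y_0 = S_0(0) = a_0 = -5
y_1 = S_1(0) = a_1 = 1
y_2 = S_2(0) = a_2 = -3
y_3 = S_3(0) = a_3 = -1
y_4 = S_4(0) = a_4 = -5
y_5 = S_4(3) = 1
t_q=19/2 is in segment 4 (τ=3/2); S_4(τ)=-17659/4976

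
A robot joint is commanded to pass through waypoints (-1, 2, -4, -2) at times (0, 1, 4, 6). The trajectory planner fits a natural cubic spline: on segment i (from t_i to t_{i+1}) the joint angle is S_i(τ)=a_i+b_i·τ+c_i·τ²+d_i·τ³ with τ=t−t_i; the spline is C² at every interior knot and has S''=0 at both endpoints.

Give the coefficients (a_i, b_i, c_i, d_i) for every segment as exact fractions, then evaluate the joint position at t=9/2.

Δ: Δ0=3, Δ1=-2, Δ2=1
row 1: diag=8, rhs=-30; c'=3/8, d'=-15/4
row 2: denom=10−3·3/8=71/8; d'=(18−3·-15/4)/(71/8)=234/71
back: M2=234/71
back: M1=-15/4−3/8·234/71=-354/71
M: M0=0, M1=-354/71, M2=234/71, M3=0
seg 0: a=-1, c=M0/2=0, d=(M1−M0)/(6·1)=-59/71, b=Δ0−h0·(2M0+M1)/6=272/71
seg 1: a=2, c=M1/2=-177/71, d=(M2−M1)/(6·3)=98/213, b=Δ1−h1·(2M1+M2)/6=95/71
seg 2: a=-4, c=M2/2=117/71, d=(M3−M2)/(6·2)=-39/142, b=Δ2−h2·(2M2+M3)/6=-85/71
t_q=9/2 → seg 2, τ=1/2; S=-4+-85/71·τ+117/71·τ²+-39/142·τ³=-4795/1136

  seg 0: a=-1 b=272/71 c=0 d=-59/71
  seg 1: a=2 b=95/71 c=-177/71 d=98/213
  seg 2: a=-4 b=-85/71 c=117/71 d=-39/142
S(9/2) = -4795/1136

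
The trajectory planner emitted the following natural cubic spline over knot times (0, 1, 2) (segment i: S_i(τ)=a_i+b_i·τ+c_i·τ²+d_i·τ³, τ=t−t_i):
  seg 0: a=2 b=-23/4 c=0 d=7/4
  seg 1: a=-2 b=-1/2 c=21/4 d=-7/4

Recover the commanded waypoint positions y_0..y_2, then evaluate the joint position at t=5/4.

y_0 = S_0(0) = a_0 = 2
y_1 = S_1(0) = a_1 = -2
y_2 = S_1(1) = 1
t_q=5/4 is in segment 1 (τ=1/4); S_1(τ)=-467/256

y_0=2 y_1=-2 y_2=1
S(5/4) = -467/256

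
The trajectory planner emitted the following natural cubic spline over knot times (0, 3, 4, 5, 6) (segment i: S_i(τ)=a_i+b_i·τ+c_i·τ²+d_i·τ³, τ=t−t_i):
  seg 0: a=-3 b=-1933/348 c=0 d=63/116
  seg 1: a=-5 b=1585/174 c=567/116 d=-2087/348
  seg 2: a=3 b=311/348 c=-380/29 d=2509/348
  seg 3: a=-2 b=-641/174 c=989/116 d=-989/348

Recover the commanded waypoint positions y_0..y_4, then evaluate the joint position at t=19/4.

y_0=-3 y_1=-5 y_2=3 y_3=-2 y_4=0
S(19/4) = -4891/7424

y_0 = S_0(0) = a_0 = -3
y_1 = S_1(0) = a_1 = -5
y_2 = S_2(0) = a_2 = 3
y_3 = S_3(0) = a_3 = -2
y_4 = S_3(1) = 0
t_q=19/4 is in segment 2 (τ=3/4); S_2(τ)=-4891/7424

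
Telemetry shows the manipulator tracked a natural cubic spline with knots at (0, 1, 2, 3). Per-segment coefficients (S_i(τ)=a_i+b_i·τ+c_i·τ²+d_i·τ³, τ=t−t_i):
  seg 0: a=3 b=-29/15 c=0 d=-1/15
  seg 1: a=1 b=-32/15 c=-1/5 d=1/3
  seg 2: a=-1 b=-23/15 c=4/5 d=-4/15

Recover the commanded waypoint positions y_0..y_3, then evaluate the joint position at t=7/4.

y_0 = S_0(0) = a_0 = 3
y_1 = S_1(0) = a_1 = 1
y_2 = S_2(0) = a_2 = -1
y_3 = S_2(1) = -2
t_q=7/4 is in segment 1 (τ=3/4); S_1(τ)=-183/320

y_0=3 y_1=1 y_2=-1 y_3=-2
S(7/4) = -183/320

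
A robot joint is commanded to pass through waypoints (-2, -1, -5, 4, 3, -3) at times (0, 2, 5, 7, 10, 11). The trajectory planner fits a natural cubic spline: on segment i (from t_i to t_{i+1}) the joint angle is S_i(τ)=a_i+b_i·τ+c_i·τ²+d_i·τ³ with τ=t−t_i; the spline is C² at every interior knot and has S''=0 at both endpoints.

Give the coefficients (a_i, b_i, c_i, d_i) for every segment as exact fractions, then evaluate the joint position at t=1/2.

  seg 0: a=-2 b=16603/12282 c=0 d=-5231/24564
  seg 1: a=-1 b=-14783/12282 c=-5231/4094 d=2527/6141
  seg 2: a=-5 b=27517/12282 c=9931/4094 d=-15917/24564
  seg 3: a=4 b=51187/12282 c=-2993/2047 d=-469/36846
  seg 4: a=3 b=-30391/6141 c=-6455/4094 d=6455/12282
S(1/2) = -88477/65504

Δ: Δ0=1/2, Δ1=-4/3, Δ2=9/2, Δ3=-1/3, Δ4=-6
row 1: diag=10, rhs=-11; c'=3/10, d'=-11/10
row 2: denom=10−3·3/10=91/10; d'=(35−3·-11/10)/(91/10)=383/91
row 3: denom=10−2·20/91=870/91; d'=(-29−2·383/91)/(870/91)=-227/58
row 4: denom=8−3·91/290=2047/290; d'=(-34−3·-227/58)/(2047/290)=-6455/2047
back: M4=-6455/2047
back: M3=-227/58−91/290·-6455/2047=-5986/2047
back: M2=383/91−20/91·-5986/2047=9931/2047
back: M1=-11/10−3/10·9931/2047=-5231/2047
M: M0=0, M1=-5231/2047, M2=9931/2047, M3=-5986/2047, M4=-6455/2047, M5=0
seg 0: a=-2, c=M0/2=0, d=(M1−M0)/(6·2)=-5231/24564, b=Δ0−h0·(2M0+M1)/6=16603/12282
seg 1: a=-1, c=M1/2=-5231/4094, d=(M2−M1)/(6·3)=2527/6141, b=Δ1−h1·(2M1+M2)/6=-14783/12282
seg 2: a=-5, c=M2/2=9931/4094, d=(M3−M2)/(6·2)=-15917/24564, b=Δ2−h2·(2M2+M3)/6=27517/12282
seg 3: a=4, c=M3/2=-2993/2047, d=(M4−M3)/(6·3)=-469/36846, b=Δ3−h3·(2M3+M4)/6=51187/12282
seg 4: a=3, c=M4/2=-6455/4094, d=(M5−M4)/(6·1)=6455/12282, b=Δ4−h4·(2M4+M5)/6=-30391/6141
t_q=1/2 → seg 0, τ=1/2; S=-2+16603/12282·τ+0·τ²+-5231/24564·τ³=-88477/65504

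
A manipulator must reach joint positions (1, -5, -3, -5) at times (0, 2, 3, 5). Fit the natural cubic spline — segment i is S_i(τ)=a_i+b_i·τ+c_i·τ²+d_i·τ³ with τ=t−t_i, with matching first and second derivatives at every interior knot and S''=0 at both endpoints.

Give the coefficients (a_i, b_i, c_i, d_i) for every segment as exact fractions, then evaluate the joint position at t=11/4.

  seg 0: a=1 b=-171/35 c=0 d=33/70
  seg 1: a=-5 b=27/35 c=99/35 d=-8/5
  seg 2: a=-3 b=57/35 c=-69/35 d=23/70
S(11/4) = -1963/560

Δ: Δ0=-3, Δ1=2, Δ2=-1
row 1: diag=6, rhs=30; c'=1/6, d'=5
row 2: denom=6−1·1/6=35/6; d'=(-18−1·5)/(35/6)=-138/35
back: M2=-138/35
back: M1=5−1/6·-138/35=198/35
M: M0=0, M1=198/35, M2=-138/35, M3=0
seg 0: a=1, c=M0/2=0, d=(M1−M0)/(6·2)=33/70, b=Δ0−h0·(2M0+M1)/6=-171/35
seg 1: a=-5, c=M1/2=99/35, d=(M2−M1)/(6·1)=-8/5, b=Δ1−h1·(2M1+M2)/6=27/35
seg 2: a=-3, c=M2/2=-69/35, d=(M3−M2)/(6·2)=23/70, b=Δ2−h2·(2M2+M3)/6=57/35
t_q=11/4 → seg 1, τ=3/4; S=-5+27/35·τ+99/35·τ²+-8/5·τ³=-1963/560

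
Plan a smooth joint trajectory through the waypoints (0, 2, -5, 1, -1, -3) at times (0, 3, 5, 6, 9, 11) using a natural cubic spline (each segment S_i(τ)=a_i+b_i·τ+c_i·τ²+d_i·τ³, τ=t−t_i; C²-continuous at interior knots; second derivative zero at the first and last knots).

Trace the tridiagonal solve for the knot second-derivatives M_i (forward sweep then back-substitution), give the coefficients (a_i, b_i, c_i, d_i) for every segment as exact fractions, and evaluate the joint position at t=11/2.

  seg 0: a=0 b=4075/1292 c=0 d=-9641/34884
  seg 1: a=2 b=-2783/646 c=-9641/3876 d=11207/7752
  seg 2: a=-5 b=2995/969 c=5995/969 d=-3176/969
  seg 3: a=1 b=107/19 c=-3533/969 d=4496/8721
  seg 4: a=-1 b=-751/323 c=321/323 d=-107/646
S(11/2) = -8983/3876

Δ: Δ0=2/3, Δ1=-7/2, Δ2=6, Δ3=-2/3, Δ4=-1
row 1: diag=10, rhs=-25; c'=1/5, d'=-5/2
row 2: denom=6−2·1/5=28/5; d'=(57−2·-5/2)/(28/5)=155/14
row 3: denom=8−1·5/28=219/28; d'=(-40−1·155/14)/(219/28)=-1430/219
row 4: denom=10−3·28/73=646/73; d'=(-2−3·-1430/219)/(646/73)=642/323
back: M4=642/323
back: M3=-1430/219−28/73·642/323=-7066/969
back: M2=155/14−5/28·-7066/969=11990/969
back: M1=-5/2−1/5·11990/969=-9641/1938
M: M0=0, M1=-9641/1938, M2=11990/969, M3=-7066/969, M4=642/323, M5=0
seg 0: a=0, c=M0/2=0, d=(M1−M0)/(6·3)=-9641/34884, b=Δ0−h0·(2M0+M1)/6=4075/1292
seg 1: a=2, c=M1/2=-9641/3876, d=(M2−M1)/(6·2)=11207/7752, b=Δ1−h1·(2M1+M2)/6=-2783/646
seg 2: a=-5, c=M2/2=5995/969, d=(M3−M2)/(6·1)=-3176/969, b=Δ2−h2·(2M2+M3)/6=2995/969
seg 3: a=1, c=M3/2=-3533/969, d=(M4−M3)/(6·3)=4496/8721, b=Δ3−h3·(2M3+M4)/6=107/19
seg 4: a=-1, c=M4/2=321/323, d=(M5−M4)/(6·2)=-107/646, b=Δ4−h4·(2M4+M5)/6=-751/323
t_q=11/2 → seg 2, τ=1/2; S=-5+2995/969·τ+5995/969·τ²+-3176/969·τ³=-8983/3876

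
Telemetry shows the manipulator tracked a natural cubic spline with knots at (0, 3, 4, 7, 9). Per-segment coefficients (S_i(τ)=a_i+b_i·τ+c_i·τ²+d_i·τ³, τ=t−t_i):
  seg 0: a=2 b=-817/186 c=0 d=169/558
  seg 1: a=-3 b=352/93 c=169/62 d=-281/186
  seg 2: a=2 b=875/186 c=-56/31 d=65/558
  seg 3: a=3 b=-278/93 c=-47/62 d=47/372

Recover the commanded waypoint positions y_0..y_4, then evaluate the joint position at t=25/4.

y_0 = S_0(0) = a_0 = 2
y_1 = S_1(0) = a_1 = -3
y_2 = S_2(0) = a_2 = 2
y_3 = S_3(0) = a_3 = 3
y_4 = S_3(2) = -5
t_q=25/4 is in segment 2 (τ=9/4); S_2(τ)=18913/3968

y_0=2 y_1=-3 y_2=2 y_3=3 y_4=-5
S(25/4) = 18913/3968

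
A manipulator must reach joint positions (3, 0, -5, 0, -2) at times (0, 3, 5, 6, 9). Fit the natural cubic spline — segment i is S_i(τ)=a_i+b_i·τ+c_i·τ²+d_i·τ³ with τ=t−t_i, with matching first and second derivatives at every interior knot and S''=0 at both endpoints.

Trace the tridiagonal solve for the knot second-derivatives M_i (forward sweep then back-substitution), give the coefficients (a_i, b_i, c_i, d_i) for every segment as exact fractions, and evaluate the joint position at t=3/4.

  seg 0: a=3 b=335/876 c=0 d=-1211/7884
  seg 1: a=0 b=-1649/438 c=-1211/876 d=1765/1752
  seg 2: a=-5 b=204/73 c=1021/219 d=-538/219
  seg 3: a=0 b=1040/219 c=-593/219 d=593/1971
S(3/4) = 60213/18688

Δ: Δ0=-1, Δ1=-5/2, Δ2=5, Δ3=-2/3
row 1: diag=10, rhs=-9; c'=1/5, d'=-9/10
row 2: denom=6−2·1/5=28/5; d'=(45−2·-9/10)/(28/5)=117/14
row 3: denom=8−1·5/28=219/28; d'=(-34−1·117/14)/(219/28)=-1186/219
back: M3=-1186/219
back: M2=117/14−5/28·-1186/219=2042/219
back: M1=-9/10−1/5·2042/219=-1211/438
M: M0=0, M1=-1211/438, M2=2042/219, M3=-1186/219, M4=0
seg 0: a=3, c=M0/2=0, d=(M1−M0)/(6·3)=-1211/7884, b=Δ0−h0·(2M0+M1)/6=335/876
seg 1: a=0, c=M1/2=-1211/876, d=(M2−M1)/(6·2)=1765/1752, b=Δ1−h1·(2M1+M2)/6=-1649/438
seg 2: a=-5, c=M2/2=1021/219, d=(M3−M2)/(6·1)=-538/219, b=Δ2−h2·(2M2+M3)/6=204/73
seg 3: a=0, c=M3/2=-593/219, d=(M4−M3)/(6·3)=593/1971, b=Δ3−h3·(2M3+M4)/6=1040/219
t_q=3/4 → seg 0, τ=3/4; S=3+335/876·τ+0·τ²+-1211/7884·τ³=60213/18688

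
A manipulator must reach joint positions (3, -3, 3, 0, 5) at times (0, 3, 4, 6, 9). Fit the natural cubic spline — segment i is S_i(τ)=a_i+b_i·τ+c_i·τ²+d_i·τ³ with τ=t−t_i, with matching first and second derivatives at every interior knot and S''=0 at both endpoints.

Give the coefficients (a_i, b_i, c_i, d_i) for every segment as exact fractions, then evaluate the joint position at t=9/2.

Δ: Δ0=-2, Δ1=6, Δ2=-3/2, Δ3=5/3
row 1: diag=8, rhs=48; c'=1/8, d'=6
row 2: denom=6−1·1/8=47/8; d'=(-45−1·6)/(47/8)=-408/47
row 3: denom=10−2·16/47=438/47; d'=(19−2·-408/47)/(438/47)=1709/438
back: M3=1709/438
back: M2=-408/47−16/47·1709/438=-2192/219
back: M1=6−1/8·-2192/219=1588/219
M: M0=0, M1=1588/219, M2=-2192/219, M3=1709/438, M4=0
seg 0: a=3, c=M0/2=0, d=(M1−M0)/(6·3)=794/1971, b=Δ0−h0·(2M0+M1)/6=-1232/219
seg 1: a=-3, c=M1/2=794/219, d=(M2−M1)/(6·1)=-210/73, b=Δ1−h1·(2M1+M2)/6=1150/219
seg 2: a=3, c=M2/2=-1096/219, d=(M3−M2)/(6·2)=677/584, b=Δ2−h2·(2M2+M3)/6=848/219
seg 3: a=0, c=M3/2=1709/876, d=(M4−M3)/(6·3)=-1709/7884, b=Δ3−h3·(2M3+M4)/6=-979/438
t_q=9/2 → seg 2, τ=1/2; S=3+848/219·τ+-1096/219·τ²+677/584·τ³=17893/4672

  seg 0: a=3 b=-1232/219 c=0 d=794/1971
  seg 1: a=-3 b=1150/219 c=794/219 d=-210/73
  seg 2: a=3 b=848/219 c=-1096/219 d=677/584
  seg 3: a=0 b=-979/438 c=1709/876 d=-1709/7884
S(9/2) = 17893/4672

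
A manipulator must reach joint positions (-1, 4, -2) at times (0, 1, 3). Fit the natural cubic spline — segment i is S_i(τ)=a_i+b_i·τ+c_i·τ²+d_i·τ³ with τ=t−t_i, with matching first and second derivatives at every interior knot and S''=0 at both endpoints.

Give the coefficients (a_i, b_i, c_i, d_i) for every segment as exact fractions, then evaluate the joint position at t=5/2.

Δ: Δ0=5, Δ1=-3
row 1: diag=6, rhs=-48; c'=1/3, d'=-8
back: M1=-8
M: M0=0, M1=-8, M2=0
seg 0: a=-1, c=M0/2=0, d=(M1−M0)/(6·1)=-4/3, b=Δ0−h0·(2M0+M1)/6=19/3
seg 1: a=4, c=M1/2=-4, d=(M2−M1)/(6·2)=2/3, b=Δ1−h1·(2M1+M2)/6=7/3
t_q=5/2 → seg 1, τ=3/2; S=4+7/3·τ+-4·τ²+2/3·τ³=3/4

  seg 0: a=-1 b=19/3 c=0 d=-4/3
  seg 1: a=4 b=7/3 c=-4 d=2/3
S(5/2) = 3/4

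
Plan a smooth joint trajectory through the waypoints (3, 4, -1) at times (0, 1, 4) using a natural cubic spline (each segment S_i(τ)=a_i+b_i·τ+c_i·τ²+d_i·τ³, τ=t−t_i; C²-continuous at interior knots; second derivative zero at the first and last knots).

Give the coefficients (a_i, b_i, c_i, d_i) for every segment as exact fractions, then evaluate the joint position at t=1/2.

Δ: Δ0=1, Δ1=-5/3
row 1: diag=8, rhs=-16; c'=3/8, d'=-2
back: M1=-2
M: M0=0, M1=-2, M2=0
seg 0: a=3, c=M0/2=0, d=(M1−M0)/(6·1)=-1/3, b=Δ0−h0·(2M0+M1)/6=4/3
seg 1: a=4, c=M1/2=-1, d=(M2−M1)/(6·3)=1/9, b=Δ1−h1·(2M1+M2)/6=1/3
t_q=1/2 → seg 0, τ=1/2; S=3+4/3·τ+0·τ²+-1/3·τ³=29/8

  seg 0: a=3 b=4/3 c=0 d=-1/3
  seg 1: a=4 b=1/3 c=-1 d=1/9
S(1/2) = 29/8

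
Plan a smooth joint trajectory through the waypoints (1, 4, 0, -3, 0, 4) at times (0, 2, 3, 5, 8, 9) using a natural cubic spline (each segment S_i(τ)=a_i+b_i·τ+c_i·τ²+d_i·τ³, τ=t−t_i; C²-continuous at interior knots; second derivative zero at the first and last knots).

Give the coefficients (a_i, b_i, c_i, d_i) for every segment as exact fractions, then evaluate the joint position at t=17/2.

  seg 0: a=1 b=16169/4586 c=0 d=-4645/9172
  seg 1: a=4 b=-11701/4586 c=-13935/4586 d=3646/2293
  seg 2: a=0 b=-17695/4586 c=7941/4586 d=-2533/9172
  seg 3: a=-3 b=-1129/4586 c=171/2293 d=521/4586
  seg 4: a=0 b=7495/2293 c=5031/4586 d=-1677/4586
S(17/2) = 68345/36688

Δ: Δ0=3/2, Δ1=-4, Δ2=-3/2, Δ3=1, Δ4=4
row 1: diag=6, rhs=-33; c'=1/6, d'=-11/2
row 2: denom=6−1·1/6=35/6; d'=(15−1·-11/2)/(35/6)=123/35
row 3: denom=10−2·12/35=326/35; d'=(15−2·123/35)/(326/35)=279/326
row 4: denom=8−3·105/326=2293/326; d'=(18−3·279/326)/(2293/326)=5031/2293
back: M4=5031/2293
back: M3=279/326−105/326·5031/2293=342/2293
back: M2=123/35−12/35·342/2293=7941/2293
back: M1=-11/2−1/6·7941/2293=-13935/2293
M: M0=0, M1=-13935/2293, M2=7941/2293, M3=342/2293, M4=5031/2293, M5=0
seg 0: a=1, c=M0/2=0, d=(M1−M0)/(6·2)=-4645/9172, b=Δ0−h0·(2M0+M1)/6=16169/4586
seg 1: a=4, c=M1/2=-13935/4586, d=(M2−M1)/(6·1)=3646/2293, b=Δ1−h1·(2M1+M2)/6=-11701/4586
seg 2: a=0, c=M2/2=7941/4586, d=(M3−M2)/(6·2)=-2533/9172, b=Δ2−h2·(2M2+M3)/6=-17695/4586
seg 3: a=-3, c=M3/2=171/2293, d=(M4−M3)/(6·3)=521/4586, b=Δ3−h3·(2M3+M4)/6=-1129/4586
seg 4: a=0, c=M4/2=5031/4586, d=(M5−M4)/(6·1)=-1677/4586, b=Δ4−h4·(2M4+M5)/6=7495/2293
t_q=17/2 → seg 4, τ=1/2; S=0+7495/2293·τ+5031/4586·τ²+-1677/4586·τ³=68345/36688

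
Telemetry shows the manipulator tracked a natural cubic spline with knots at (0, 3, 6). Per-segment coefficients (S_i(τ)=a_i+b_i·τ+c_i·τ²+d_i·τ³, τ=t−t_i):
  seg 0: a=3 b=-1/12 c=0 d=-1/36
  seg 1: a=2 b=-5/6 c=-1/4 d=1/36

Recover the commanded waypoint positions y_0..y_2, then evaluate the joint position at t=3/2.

y_0=3 y_1=2 y_2=-2
S(3/2) = 89/32

y_0 = S_0(0) = a_0 = 3
y_1 = S_1(0) = a_1 = 2
y_2 = S_1(3) = -2
t_q=3/2 is in segment 0 (τ=3/2); S_0(τ)=89/32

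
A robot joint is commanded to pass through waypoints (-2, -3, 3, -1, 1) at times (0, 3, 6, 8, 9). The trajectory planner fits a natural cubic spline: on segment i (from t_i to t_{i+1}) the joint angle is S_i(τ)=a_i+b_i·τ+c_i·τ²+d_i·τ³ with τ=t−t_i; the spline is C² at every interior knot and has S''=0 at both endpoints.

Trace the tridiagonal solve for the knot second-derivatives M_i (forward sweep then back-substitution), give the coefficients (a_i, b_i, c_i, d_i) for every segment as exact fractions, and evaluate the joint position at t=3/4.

  seg 0: a=-2 b=-443/309 c=0 d=340/2781
  seg 1: a=-3 b=577/309 c=340/309 d=-979/2781
  seg 2: a=3 b=-320/309 c=-213/103 d=245/309
  seg 3: a=-1 b=64/309 c=277/103 d=-277/309
S(3/4) = -4983/1648

Δ: Δ0=-1/3, Δ1=2, Δ2=-2, Δ3=2
row 1: diag=12, rhs=14; c'=1/4, d'=7/6
row 2: denom=10−3·1/4=37/4; d'=(-24−3·7/6)/(37/4)=-110/37
row 3: denom=6−2·8/37=206/37; d'=(24−2·-110/37)/(206/37)=554/103
back: M3=554/103
back: M2=-110/37−8/37·554/103=-426/103
back: M1=7/6−1/4·-426/103=680/309
M: M0=0, M1=680/309, M2=-426/103, M3=554/103, M4=0
seg 0: a=-2, c=M0/2=0, d=(M1−M0)/(6·3)=340/2781, b=Δ0−h0·(2M0+M1)/6=-443/309
seg 1: a=-3, c=M1/2=340/309, d=(M2−M1)/(6·3)=-979/2781, b=Δ1−h1·(2M1+M2)/6=577/309
seg 2: a=3, c=M2/2=-213/103, d=(M3−M2)/(6·2)=245/309, b=Δ2−h2·(2M2+M3)/6=-320/309
seg 3: a=-1, c=M3/2=277/103, d=(M4−M3)/(6·1)=-277/309, b=Δ3−h3·(2M3+M4)/6=64/309
t_q=3/4 → seg 0, τ=3/4; S=-2+-443/309·τ+0·τ²+340/2781·τ³=-4983/1648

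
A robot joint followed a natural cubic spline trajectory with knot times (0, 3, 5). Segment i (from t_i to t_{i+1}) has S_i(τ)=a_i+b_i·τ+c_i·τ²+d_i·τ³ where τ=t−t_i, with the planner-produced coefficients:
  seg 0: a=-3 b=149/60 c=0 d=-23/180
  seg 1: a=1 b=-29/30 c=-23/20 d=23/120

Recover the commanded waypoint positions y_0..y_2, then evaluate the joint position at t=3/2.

y_0=-3 y_1=1 y_2=-4
S(3/2) = 47/160

y_0 = S_0(0) = a_0 = -3
y_1 = S_1(0) = a_1 = 1
y_2 = S_1(2) = -4
t_q=3/2 is in segment 0 (τ=3/2); S_0(τ)=47/160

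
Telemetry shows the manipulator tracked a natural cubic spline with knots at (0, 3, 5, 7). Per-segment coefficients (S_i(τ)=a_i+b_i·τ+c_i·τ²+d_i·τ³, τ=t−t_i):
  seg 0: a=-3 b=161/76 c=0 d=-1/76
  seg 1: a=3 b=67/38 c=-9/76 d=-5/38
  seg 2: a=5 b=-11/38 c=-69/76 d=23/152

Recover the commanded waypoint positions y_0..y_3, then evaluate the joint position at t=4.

y_0 = S_0(0) = a_0 = -3
y_1 = S_1(0) = a_1 = 3
y_2 = S_2(0) = a_2 = 5
y_3 = S_2(2) = 2
t_q=4 is in segment 1 (τ=1); S_1(τ)=343/76

y_0=-3 y_1=3 y_2=5 y_3=2
S(4) = 343/76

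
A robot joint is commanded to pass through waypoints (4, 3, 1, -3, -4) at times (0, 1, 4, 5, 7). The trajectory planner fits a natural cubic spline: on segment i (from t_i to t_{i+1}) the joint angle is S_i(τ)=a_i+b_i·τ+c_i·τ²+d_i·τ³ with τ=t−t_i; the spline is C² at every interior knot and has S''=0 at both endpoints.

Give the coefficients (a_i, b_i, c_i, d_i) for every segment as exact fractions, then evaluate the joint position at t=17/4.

Δ: Δ0=-1, Δ1=-2/3, Δ2=-4, Δ3=-1/2
row 1: diag=8, rhs=2; c'=3/8, d'=1/4
row 2: denom=8−3·3/8=55/8; d'=(-20−3·1/4)/(55/8)=-166/55
row 3: denom=6−1·8/55=322/55; d'=(21−1·-166/55)/(322/55)=1321/322
back: M3=1321/322
back: M2=-166/55−8/55·1321/322=-582/161
back: M1=1/4−3/8·-582/161=517/322
M: M0=0, M1=517/322, M2=-582/161, M3=1321/322, M4=0
seg 0: a=4, c=M0/2=0, d=(M1−M0)/(6·1)=517/1932, b=Δ0−h0·(2M0+M1)/6=-2449/1932
seg 1: a=3, c=M1/2=517/644, d=(M2−M1)/(6·3)=-1681/5796, b=Δ1−h1·(2M1+M2)/6=-449/966
seg 2: a=1, c=M2/2=-291/161, d=(M3−M2)/(6·1)=355/276, b=Δ2−h2·(2M2+M3)/6=-6721/1932
seg 3: a=-3, c=M3/2=1321/644, d=(M4−M3)/(6·2)=-1321/3864, b=Δ3−h3·(2M3+M4)/6=-3125/966
t_q=17/4 → seg 2, τ=1/4; S=1+-6721/1932·τ+-291/161·τ²+355/276·τ³=1543/41216

  seg 0: a=4 b=-2449/1932 c=0 d=517/1932
  seg 1: a=3 b=-449/966 c=517/644 d=-1681/5796
  seg 2: a=1 b=-6721/1932 c=-291/161 d=355/276
  seg 3: a=-3 b=-3125/966 c=1321/644 d=-1321/3864
S(17/4) = 1543/41216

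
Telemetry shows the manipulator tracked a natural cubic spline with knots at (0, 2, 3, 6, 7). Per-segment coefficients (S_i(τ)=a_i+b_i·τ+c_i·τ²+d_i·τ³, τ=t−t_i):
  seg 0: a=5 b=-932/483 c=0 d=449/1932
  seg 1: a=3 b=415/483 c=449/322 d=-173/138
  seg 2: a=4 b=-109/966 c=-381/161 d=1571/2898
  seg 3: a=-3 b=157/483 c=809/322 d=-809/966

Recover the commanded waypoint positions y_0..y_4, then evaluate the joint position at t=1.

y_0 = S_0(0) = a_0 = 5
y_1 = S_1(0) = a_1 = 3
y_2 = S_2(0) = a_2 = 4
y_3 = S_3(0) = a_3 = -3
y_4 = S_3(1) = -1
t_q=1 is in segment 0 (τ=1); S_0(τ)=2127/644

y_0=5 y_1=3 y_2=4 y_3=-3 y_4=-1
S(1) = 2127/644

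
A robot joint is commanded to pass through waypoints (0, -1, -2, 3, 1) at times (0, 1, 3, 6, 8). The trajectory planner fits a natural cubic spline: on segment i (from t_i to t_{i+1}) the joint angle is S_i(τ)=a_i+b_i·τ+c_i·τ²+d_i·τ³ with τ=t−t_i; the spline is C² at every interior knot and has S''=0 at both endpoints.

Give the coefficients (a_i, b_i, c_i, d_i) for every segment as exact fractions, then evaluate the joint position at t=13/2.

Δ: Δ0=-1, Δ1=-1/2, Δ2=5/3, Δ3=-1
row 1: diag=6, rhs=3; c'=1/3, d'=1/2
row 2: denom=10−2·1/3=28/3; d'=(13−2·1/2)/(28/3)=9/7
row 3: denom=10−3·9/28=253/28; d'=(-16−3·9/7)/(253/28)=-556/253
back: M3=-556/253
back: M2=9/7−9/28·-556/253=504/253
back: M1=1/2−1/3·504/253=-83/506
M: M0=0, M1=-83/506, M2=504/253, M3=-556/253, M4=0
seg 0: a=0, c=M0/2=0, d=(M1−M0)/(6·1)=-83/3036, b=Δ0−h0·(2M0+M1)/6=-2953/3036
seg 1: a=-1, c=M1/2=-83/1012, d=(M2−M1)/(6·2)=1091/6072, b=Δ1−h1·(2M1+M2)/6=-1601/1518
seg 2: a=-2, c=M2/2=252/253, d=(M3−M2)/(6·3)=-530/2277, b=Δ2−h2·(2M2+M3)/6=587/759
seg 3: a=3, c=M3/2=-278/253, d=(M4−M3)/(6·2)=139/759, b=Δ3−h3·(2M3+M4)/6=353/759
t_q=13/2 → seg 3, τ=1/2; S=3+353/759·τ+-278/253·τ²+139/759·τ³=6033/2024

  seg 0: a=0 b=-2953/3036 c=0 d=-83/3036
  seg 1: a=-1 b=-1601/1518 c=-83/1012 d=1091/6072
  seg 2: a=-2 b=587/759 c=252/253 d=-530/2277
  seg 3: a=3 b=353/759 c=-278/253 d=139/759
S(13/2) = 6033/2024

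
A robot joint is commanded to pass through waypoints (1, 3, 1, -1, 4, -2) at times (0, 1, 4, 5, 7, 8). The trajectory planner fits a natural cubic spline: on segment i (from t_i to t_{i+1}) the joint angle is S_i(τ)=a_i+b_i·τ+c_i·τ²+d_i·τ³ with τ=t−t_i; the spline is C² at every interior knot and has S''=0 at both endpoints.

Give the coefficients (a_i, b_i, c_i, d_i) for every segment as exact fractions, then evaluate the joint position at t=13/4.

Δ: Δ0=2, Δ1=-2/3, Δ2=-2, Δ3=5/2, Δ4=-6
row 1: diag=8, rhs=-16; c'=3/8, d'=-2
row 2: denom=8−3·3/8=55/8; d'=(-8−3·-2)/(55/8)=-16/55
row 3: denom=6−1·8/55=322/55; d'=(27−1·-16/55)/(322/55)=1501/322
row 4: denom=6−2·55/161=856/161; d'=(-51−2·1501/322)/(856/161)=-1214/107
back: M4=-1214/107
back: M3=1501/322−55/161·-1214/107=1827/214
back: M2=-16/55−8/55·1827/214=-164/107
back: M1=-2−3/8·-164/107=-305/214
M: M0=0, M1=-305/214, M2=-164/107, M3=1827/214, M4=-1214/107, M5=0
seg 0: a=1, c=M0/2=0, d=(M1−M0)/(6·1)=-305/1284, b=Δ0−h0·(2M0+M1)/6=2873/1284
seg 1: a=3, c=M1/2=-305/428, d=(M2−M1)/(6·3)=-23/3852, b=Δ1−h1·(2M1+M2)/6=979/642
seg 2: a=1, c=M2/2=-82/107, d=(M3−M2)/(6·1)=2155/1284, b=Δ2−h2·(2M2+M3)/6=-3739/1284
seg 3: a=-1, c=M3/2=1827/428, d=(M4−M3)/(6·2)=-4255/2568, b=Δ3−h3·(2M3+M4)/6=379/642
seg 4: a=4, c=M4/2=-607/107, d=(M5−M4)/(6·1)=607/321, b=Δ4−h4·(2M4+M5)/6=-712/321
t_q=13/4 → seg 1, τ=9/4; S=3+979/642·τ+-305/428·τ²+-23/3852·τ³=75477/27392

  seg 0: a=1 b=2873/1284 c=0 d=-305/1284
  seg 1: a=3 b=979/642 c=-305/428 d=-23/3852
  seg 2: a=1 b=-3739/1284 c=-82/107 d=2155/1284
  seg 3: a=-1 b=379/642 c=1827/428 d=-4255/2568
  seg 4: a=4 b=-712/321 c=-607/107 d=607/321
S(13/4) = 75477/27392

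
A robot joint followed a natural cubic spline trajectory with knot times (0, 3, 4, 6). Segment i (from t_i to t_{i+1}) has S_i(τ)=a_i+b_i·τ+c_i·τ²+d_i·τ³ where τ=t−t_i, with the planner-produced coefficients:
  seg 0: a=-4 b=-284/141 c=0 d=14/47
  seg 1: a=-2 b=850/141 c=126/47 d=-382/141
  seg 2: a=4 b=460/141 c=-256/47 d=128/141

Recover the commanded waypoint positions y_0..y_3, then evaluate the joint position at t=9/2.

y_0=-4 y_1=-2 y_2=4 y_3=-4
S(9/2) = 206/47

y_0 = S_0(0) = a_0 = -4
y_1 = S_1(0) = a_1 = -2
y_2 = S_2(0) = a_2 = 4
y_3 = S_2(2) = -4
t_q=9/2 is in segment 2 (τ=1/2); S_2(τ)=206/47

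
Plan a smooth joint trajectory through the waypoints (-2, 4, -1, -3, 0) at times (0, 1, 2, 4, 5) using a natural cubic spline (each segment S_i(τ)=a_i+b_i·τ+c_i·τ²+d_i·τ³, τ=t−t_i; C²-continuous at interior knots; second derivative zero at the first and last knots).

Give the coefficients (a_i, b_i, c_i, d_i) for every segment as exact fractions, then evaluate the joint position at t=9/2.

Δ: Δ0=6, Δ1=-5, Δ2=-1, Δ3=3
row 1: diag=4, rhs=-66; c'=1/4, d'=-33/2
row 2: denom=6−1·1/4=23/4; d'=(24−1·-33/2)/(23/4)=162/23
row 3: denom=6−2·8/23=122/23; d'=(24−2·162/23)/(122/23)=114/61
back: M3=114/61
back: M2=162/23−8/23·114/61=390/61
back: M1=-33/2−1/4·390/61=-1104/61
M: M0=0, M1=-1104/61, M2=390/61, M3=114/61, M4=0
seg 0: a=-2, c=M0/2=0, d=(M1−M0)/(6·1)=-184/61, b=Δ0−h0·(2M0+M1)/6=550/61
seg 1: a=4, c=M1/2=-552/61, d=(M2−M1)/(6·1)=249/61, b=Δ1−h1·(2M1+M2)/6=-2/61
seg 2: a=-1, c=M2/2=195/61, d=(M3−M2)/(6·2)=-23/61, b=Δ2−h2·(2M2+M3)/6=-359/61
seg 3: a=-3, c=M3/2=57/61, d=(M4−M3)/(6·1)=-19/61, b=Δ3−h3·(2M3+M4)/6=145/61
t_q=9/2 → seg 3, τ=1/2; S=-3+145/61·τ+57/61·τ²+-19/61·τ³=-789/488

  seg 0: a=-2 b=550/61 c=0 d=-184/61
  seg 1: a=4 b=-2/61 c=-552/61 d=249/61
  seg 2: a=-1 b=-359/61 c=195/61 d=-23/61
  seg 3: a=-3 b=145/61 c=57/61 d=-19/61
S(9/2) = -789/488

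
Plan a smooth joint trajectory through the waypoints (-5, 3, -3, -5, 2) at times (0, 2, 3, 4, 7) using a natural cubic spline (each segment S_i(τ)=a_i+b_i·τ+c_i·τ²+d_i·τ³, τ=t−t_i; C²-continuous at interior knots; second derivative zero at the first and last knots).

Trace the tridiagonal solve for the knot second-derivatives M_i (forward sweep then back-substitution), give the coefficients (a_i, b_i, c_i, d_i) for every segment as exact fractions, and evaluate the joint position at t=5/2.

  seg 0: a=-5 b=2081/267 c=0 d=-1013/1068
  seg 1: a=3 b=-958/267 c=-1013/178 d=1751/534
  seg 2: a=-3 b=-2741/534 c=369/89 d=-541/534
  seg 3: a=-5 b=32/267 c=197/178 d=-197/1602
S(5/2) = 275/1424

Δ: Δ0=4, Δ1=-6, Δ2=-2, Δ3=7/3
row 1: diag=6, rhs=-60; c'=1/6, d'=-10
row 2: denom=4−1·1/6=23/6; d'=(24−1·-10)/(23/6)=204/23
row 3: denom=8−1·6/23=178/23; d'=(26−1·204/23)/(178/23)=197/89
back: M3=197/89
back: M2=204/23−6/23·197/89=738/89
back: M1=-10−1/6·738/89=-1013/89
M: M0=0, M1=-1013/89, M2=738/89, M3=197/89, M4=0
seg 0: a=-5, c=M0/2=0, d=(M1−M0)/(6·2)=-1013/1068, b=Δ0−h0·(2M0+M1)/6=2081/267
seg 1: a=3, c=M1/2=-1013/178, d=(M2−M1)/(6·1)=1751/534, b=Δ1−h1·(2M1+M2)/6=-958/267
seg 2: a=-3, c=M2/2=369/89, d=(M3−M2)/(6·1)=-541/534, b=Δ2−h2·(2M2+M3)/6=-2741/534
seg 3: a=-5, c=M3/2=197/178, d=(M4−M3)/(6·3)=-197/1602, b=Δ3−h3·(2M3+M4)/6=32/267
t_q=5/2 → seg 1, τ=1/2; S=3+-958/267·τ+-1013/178·τ²+1751/534·τ³=275/1424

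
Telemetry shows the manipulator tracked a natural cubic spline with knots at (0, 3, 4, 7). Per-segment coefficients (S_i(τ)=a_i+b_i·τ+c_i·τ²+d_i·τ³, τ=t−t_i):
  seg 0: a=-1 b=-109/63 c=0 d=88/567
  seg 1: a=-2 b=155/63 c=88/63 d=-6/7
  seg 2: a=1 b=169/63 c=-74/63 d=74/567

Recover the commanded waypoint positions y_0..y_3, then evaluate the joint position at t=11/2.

y_0=-1 y_1=-2 y_2=1 y_3=2
S(11/2) = 79/28

y_0 = S_0(0) = a_0 = -1
y_1 = S_1(0) = a_1 = -2
y_2 = S_2(0) = a_2 = 1
y_3 = S_2(3) = 2
t_q=11/2 is in segment 2 (τ=3/2); S_2(τ)=79/28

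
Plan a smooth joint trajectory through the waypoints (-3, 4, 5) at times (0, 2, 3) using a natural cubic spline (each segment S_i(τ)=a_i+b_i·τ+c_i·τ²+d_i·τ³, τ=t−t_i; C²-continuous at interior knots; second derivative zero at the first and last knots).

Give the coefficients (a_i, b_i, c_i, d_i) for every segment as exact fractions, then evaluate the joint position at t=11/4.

Δ: Δ0=7/2, Δ1=1
row 1: diag=6, rhs=-15; c'=1/6, d'=-5/2
back: M1=-5/2
M: M0=0, M1=-5/2, M2=0
seg 0: a=-3, c=M0/2=0, d=(M1−M0)/(6·2)=-5/24, b=Δ0−h0·(2M0+M1)/6=13/3
seg 1: a=4, c=M1/2=-5/4, d=(M2−M1)/(6·1)=5/12, b=Δ1−h1·(2M1+M2)/6=11/6
t_q=11/4 → seg 1, τ=3/4; S=4+11/6·τ+-5/4·τ²+5/12·τ³=1241/256

  seg 0: a=-3 b=13/3 c=0 d=-5/24
  seg 1: a=4 b=11/6 c=-5/4 d=5/12
S(11/4) = 1241/256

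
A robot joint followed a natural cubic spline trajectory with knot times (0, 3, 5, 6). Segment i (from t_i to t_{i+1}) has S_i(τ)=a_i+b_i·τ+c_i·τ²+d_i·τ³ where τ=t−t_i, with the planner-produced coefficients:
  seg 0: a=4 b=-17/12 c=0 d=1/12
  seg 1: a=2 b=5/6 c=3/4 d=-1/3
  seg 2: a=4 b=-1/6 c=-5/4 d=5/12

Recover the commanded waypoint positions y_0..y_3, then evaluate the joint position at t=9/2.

y_0 = S_0(0) = a_0 = 4
y_1 = S_1(0) = a_1 = 2
y_2 = S_2(0) = a_2 = 4
y_3 = S_2(1) = 3
t_q=9/2 is in segment 1 (τ=3/2); S_1(τ)=61/16

y_0=4 y_1=2 y_2=4 y_3=3
S(9/2) = 61/16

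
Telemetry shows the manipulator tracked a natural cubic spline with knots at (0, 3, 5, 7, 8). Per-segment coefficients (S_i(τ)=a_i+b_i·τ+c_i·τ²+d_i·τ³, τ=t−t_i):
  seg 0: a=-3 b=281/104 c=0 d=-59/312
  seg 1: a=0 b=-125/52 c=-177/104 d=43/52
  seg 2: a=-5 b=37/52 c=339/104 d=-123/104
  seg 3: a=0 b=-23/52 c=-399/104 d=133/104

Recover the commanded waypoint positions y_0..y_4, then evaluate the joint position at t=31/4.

y_0 = S_0(0) = a_0 = -3
y_1 = S_1(0) = a_1 = 0
y_2 = S_2(0) = a_2 = -5
y_3 = S_3(0) = a_3 = 0
y_4 = S_3(1) = -3
t_q=31/4 is in segment 3 (τ=3/4); S_3(τ)=-12981/6656

y_0=-3 y_1=0 y_2=-5 y_3=0 y_4=-3
S(31/4) = -12981/6656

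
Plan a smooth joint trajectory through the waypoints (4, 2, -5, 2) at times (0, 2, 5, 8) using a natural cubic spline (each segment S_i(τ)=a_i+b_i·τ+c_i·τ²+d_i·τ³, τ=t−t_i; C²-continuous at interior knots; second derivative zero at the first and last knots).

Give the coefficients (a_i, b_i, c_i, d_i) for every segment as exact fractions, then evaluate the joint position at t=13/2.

Δ: Δ0=-1, Δ1=-7/3, Δ2=7/3
row 1: diag=10, rhs=-8; c'=3/10, d'=-4/5
row 2: denom=12−3·3/10=111/10; d'=(28−3·-4/5)/(111/10)=304/111
back: M2=304/111
back: M1=-4/5−3/10·304/111=-60/37
M: M0=0, M1=-60/37, M2=304/111, M3=0
seg 0: a=4, c=M0/2=0, d=(M1−M0)/(6·2)=-5/37, b=Δ0−h0·(2M0+M1)/6=-17/37
seg 1: a=2, c=M1/2=-30/37, d=(M2−M1)/(6·3)=242/999, b=Δ1−h1·(2M1+M2)/6=-77/37
seg 2: a=-5, c=M2/2=152/111, d=(M3−M2)/(6·3)=-152/999, b=Δ2−h2·(2M2+M3)/6=-15/37
t_q=13/2 → seg 2, τ=3/2; S=-5+-15/37·τ+152/111·τ²+-152/999·τ³=-225/74

  seg 0: a=4 b=-17/37 c=0 d=-5/37
  seg 1: a=2 b=-77/37 c=-30/37 d=242/999
  seg 2: a=-5 b=-15/37 c=152/111 d=-152/999
S(13/2) = -225/74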